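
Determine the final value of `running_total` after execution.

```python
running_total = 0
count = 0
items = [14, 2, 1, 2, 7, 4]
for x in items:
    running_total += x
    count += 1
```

Let's trace through this code step by step.

Initialize: running_total = 0
Initialize: count = 0
Initialize: items = [14, 2, 1, 2, 7, 4]
Entering loop: for x in items:

After execution: running_total = 30
30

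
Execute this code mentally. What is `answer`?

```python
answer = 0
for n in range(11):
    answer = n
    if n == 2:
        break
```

Let's trace through this code step by step.

Initialize: answer = 0
Entering loop: for n in range(11):

After execution: answer = 2
2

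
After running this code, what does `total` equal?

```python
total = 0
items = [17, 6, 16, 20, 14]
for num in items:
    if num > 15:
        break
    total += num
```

Let's trace through this code step by step.

Initialize: total = 0
Initialize: items = [17, 6, 16, 20, 14]
Entering loop: for num in items:

After execution: total = 0
0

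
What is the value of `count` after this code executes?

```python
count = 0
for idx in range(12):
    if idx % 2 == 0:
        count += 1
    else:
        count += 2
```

Let's trace through this code step by step.

Initialize: count = 0
Entering loop: for idx in range(12):

After execution: count = 18
18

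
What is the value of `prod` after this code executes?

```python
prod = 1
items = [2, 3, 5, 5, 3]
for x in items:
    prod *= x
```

Let's trace through this code step by step.

Initialize: prod = 1
Initialize: items = [2, 3, 5, 5, 3]
Entering loop: for x in items:

After execution: prod = 450
450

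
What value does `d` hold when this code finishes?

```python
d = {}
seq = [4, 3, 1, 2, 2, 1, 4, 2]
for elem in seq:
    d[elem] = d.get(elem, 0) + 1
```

Let's trace through this code step by step.

Initialize: d = {}
Initialize: seq = [4, 3, 1, 2, 2, 1, 4, 2]
Entering loop: for elem in seq:

After execution: d = {4: 2, 3: 1, 1: 2, 2: 3}
{4: 2, 3: 1, 1: 2, 2: 3}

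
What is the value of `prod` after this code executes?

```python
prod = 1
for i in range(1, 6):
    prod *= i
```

Let's trace through this code step by step.

Initialize: prod = 1
Entering loop: for i in range(1, 6):

After execution: prod = 120
120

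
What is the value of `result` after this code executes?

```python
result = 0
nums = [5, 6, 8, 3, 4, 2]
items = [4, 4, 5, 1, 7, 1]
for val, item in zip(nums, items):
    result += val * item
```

Let's trace through this code step by step.

Initialize: result = 0
Initialize: nums = [5, 6, 8, 3, 4, 2]
Initialize: items = [4, 4, 5, 1, 7, 1]
Entering loop: for val, item in zip(nums, items):

After execution: result = 117
117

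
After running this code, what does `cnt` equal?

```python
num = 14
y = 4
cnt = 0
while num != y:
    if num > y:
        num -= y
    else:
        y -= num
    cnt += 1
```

Let's trace through this code step by step.

Initialize: num = 14
Initialize: y = 4
Initialize: cnt = 0
Entering loop: while num != y:

After execution: cnt = 4
4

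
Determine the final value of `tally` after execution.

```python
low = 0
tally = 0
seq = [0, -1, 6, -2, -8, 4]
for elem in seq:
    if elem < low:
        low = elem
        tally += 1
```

Let's trace through this code step by step.

Initialize: low = 0
Initialize: tally = 0
Initialize: seq = [0, -1, 6, -2, -8, 4]
Entering loop: for elem in seq:

After execution: tally = 3
3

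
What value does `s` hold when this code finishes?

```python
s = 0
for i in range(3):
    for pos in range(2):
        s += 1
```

Let's trace through this code step by step.

Initialize: s = 0
Entering loop: for i in range(3):

After execution: s = 6
6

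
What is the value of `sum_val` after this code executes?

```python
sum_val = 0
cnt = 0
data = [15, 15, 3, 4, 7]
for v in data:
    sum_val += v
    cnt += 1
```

Let's trace through this code step by step.

Initialize: sum_val = 0
Initialize: cnt = 0
Initialize: data = [15, 15, 3, 4, 7]
Entering loop: for v in data:

After execution: sum_val = 44
44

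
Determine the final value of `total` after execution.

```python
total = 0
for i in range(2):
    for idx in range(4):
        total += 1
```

Let's trace through this code step by step.

Initialize: total = 0
Entering loop: for i in range(2):

After execution: total = 8
8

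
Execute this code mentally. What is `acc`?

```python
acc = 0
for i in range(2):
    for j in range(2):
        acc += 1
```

Let's trace through this code step by step.

Initialize: acc = 0
Entering loop: for i in range(2):

After execution: acc = 4
4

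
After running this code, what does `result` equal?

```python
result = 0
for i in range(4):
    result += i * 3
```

Let's trace through this code step by step.

Initialize: result = 0
Entering loop: for i in range(4):

After execution: result = 18
18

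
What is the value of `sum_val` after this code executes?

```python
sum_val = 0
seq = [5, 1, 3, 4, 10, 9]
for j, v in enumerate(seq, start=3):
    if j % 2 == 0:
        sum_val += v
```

Let's trace through this code step by step.

Initialize: sum_val = 0
Initialize: seq = [5, 1, 3, 4, 10, 9]
Entering loop: for j, v in enumerate(seq, start=3):

After execution: sum_val = 14
14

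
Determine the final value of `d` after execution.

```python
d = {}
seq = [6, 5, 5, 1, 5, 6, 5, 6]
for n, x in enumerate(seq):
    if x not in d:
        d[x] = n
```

Let's trace through this code step by step.

Initialize: d = {}
Initialize: seq = [6, 5, 5, 1, 5, 6, 5, 6]
Entering loop: for n, x in enumerate(seq):

After execution: d = {6: 0, 5: 1, 1: 3}
{6: 0, 5: 1, 1: 3}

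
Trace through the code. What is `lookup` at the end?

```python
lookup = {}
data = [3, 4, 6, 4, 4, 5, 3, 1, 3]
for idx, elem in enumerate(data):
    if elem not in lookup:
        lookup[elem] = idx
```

Let's trace through this code step by step.

Initialize: lookup = {}
Initialize: data = [3, 4, 6, 4, 4, 5, 3, 1, 3]
Entering loop: for idx, elem in enumerate(data):

After execution: lookup = {3: 0, 4: 1, 6: 2, 5: 5, 1: 7}
{3: 0, 4: 1, 6: 2, 5: 5, 1: 7}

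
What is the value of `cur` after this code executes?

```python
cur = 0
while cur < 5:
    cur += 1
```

Let's trace through this code step by step.

Initialize: cur = 0
Entering loop: while cur < 5:

After execution: cur = 5
5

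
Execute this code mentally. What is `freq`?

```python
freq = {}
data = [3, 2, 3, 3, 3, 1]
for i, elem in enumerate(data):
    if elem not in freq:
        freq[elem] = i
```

Let's trace through this code step by step.

Initialize: freq = {}
Initialize: data = [3, 2, 3, 3, 3, 1]
Entering loop: for i, elem in enumerate(data):

After execution: freq = {3: 0, 2: 1, 1: 5}
{3: 0, 2: 1, 1: 5}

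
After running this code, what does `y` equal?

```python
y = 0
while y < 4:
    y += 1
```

Let's trace through this code step by step.

Initialize: y = 0
Entering loop: while y < 4:

After execution: y = 4
4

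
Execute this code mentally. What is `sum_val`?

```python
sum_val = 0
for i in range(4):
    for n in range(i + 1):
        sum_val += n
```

Let's trace through this code step by step.

Initialize: sum_val = 0
Entering loop: for i in range(4):

After execution: sum_val = 10
10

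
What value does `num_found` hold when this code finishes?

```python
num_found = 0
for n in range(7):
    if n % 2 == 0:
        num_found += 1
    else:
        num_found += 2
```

Let's trace through this code step by step.

Initialize: num_found = 0
Entering loop: for n in range(7):

After execution: num_found = 10
10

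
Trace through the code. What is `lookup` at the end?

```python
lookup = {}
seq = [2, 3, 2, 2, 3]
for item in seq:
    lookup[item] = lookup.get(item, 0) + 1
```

Let's trace through this code step by step.

Initialize: lookup = {}
Initialize: seq = [2, 3, 2, 2, 3]
Entering loop: for item in seq:

After execution: lookup = {2: 3, 3: 2}
{2: 3, 3: 2}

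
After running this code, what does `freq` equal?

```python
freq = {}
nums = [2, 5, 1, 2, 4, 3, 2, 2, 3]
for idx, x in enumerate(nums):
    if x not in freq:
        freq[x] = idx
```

Let's trace through this code step by step.

Initialize: freq = {}
Initialize: nums = [2, 5, 1, 2, 4, 3, 2, 2, 3]
Entering loop: for idx, x in enumerate(nums):

After execution: freq = {2: 0, 5: 1, 1: 2, 4: 4, 3: 5}
{2: 0, 5: 1, 1: 2, 4: 4, 3: 5}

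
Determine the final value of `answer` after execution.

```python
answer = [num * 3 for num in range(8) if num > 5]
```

Let's trace through this code step by step.

Initialize: answer = [num * 3 for num in range(8) if num > 5]

After execution: answer = [18, 21]
[18, 21]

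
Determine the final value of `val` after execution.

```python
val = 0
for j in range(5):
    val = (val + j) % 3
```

Let's trace through this code step by step.

Initialize: val = 0
Entering loop: for j in range(5):

After execution: val = 1
1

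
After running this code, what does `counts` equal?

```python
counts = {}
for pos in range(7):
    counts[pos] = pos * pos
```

Let's trace through this code step by step.

Initialize: counts = {}
Entering loop: for pos in range(7):

After execution: counts = {0: 0, 1: 1, 2: 4, 3: 9, 4: 16, 5: 25, 6: 36}
{0: 0, 1: 1, 2: 4, 3: 9, 4: 16, 5: 25, 6: 36}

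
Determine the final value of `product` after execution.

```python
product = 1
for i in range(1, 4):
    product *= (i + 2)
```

Let's trace through this code step by step.

Initialize: product = 1
Entering loop: for i in range(1, 4):

After execution: product = 60
60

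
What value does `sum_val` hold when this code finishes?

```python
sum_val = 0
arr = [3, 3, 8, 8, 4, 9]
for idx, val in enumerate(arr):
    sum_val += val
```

Let's trace through this code step by step.

Initialize: sum_val = 0
Initialize: arr = [3, 3, 8, 8, 4, 9]
Entering loop: for idx, val in enumerate(arr):

After execution: sum_val = 35
35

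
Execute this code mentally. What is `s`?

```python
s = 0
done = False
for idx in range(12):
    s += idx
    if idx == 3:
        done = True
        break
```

Let's trace through this code step by step.

Initialize: s = 0
Initialize: done = False
Entering loop: for idx in range(12):

After execution: s = 6
6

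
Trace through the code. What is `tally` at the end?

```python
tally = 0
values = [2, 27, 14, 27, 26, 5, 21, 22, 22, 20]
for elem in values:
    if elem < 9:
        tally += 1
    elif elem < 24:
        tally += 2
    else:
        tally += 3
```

Let's trace through this code step by step.

Initialize: tally = 0
Initialize: values = [2, 27, 14, 27, 26, 5, 21, 22, 22, 20]
Entering loop: for elem in values:

After execution: tally = 21
21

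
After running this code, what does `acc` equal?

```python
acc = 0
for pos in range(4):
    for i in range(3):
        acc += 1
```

Let's trace through this code step by step.

Initialize: acc = 0
Entering loop: for pos in range(4):

After execution: acc = 12
12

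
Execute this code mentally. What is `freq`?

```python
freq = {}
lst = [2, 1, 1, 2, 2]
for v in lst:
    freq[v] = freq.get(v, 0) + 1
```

Let's trace through this code step by step.

Initialize: freq = {}
Initialize: lst = [2, 1, 1, 2, 2]
Entering loop: for v in lst:

After execution: freq = {2: 3, 1: 2}
{2: 3, 1: 2}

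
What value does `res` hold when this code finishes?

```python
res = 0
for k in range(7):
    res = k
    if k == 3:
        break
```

Let's trace through this code step by step.

Initialize: res = 0
Entering loop: for k in range(7):

After execution: res = 3
3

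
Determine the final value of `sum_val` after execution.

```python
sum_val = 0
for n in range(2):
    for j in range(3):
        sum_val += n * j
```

Let's trace through this code step by step.

Initialize: sum_val = 0
Entering loop: for n in range(2):

After execution: sum_val = 3
3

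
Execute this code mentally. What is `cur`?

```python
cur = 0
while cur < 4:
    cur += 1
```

Let's trace through this code step by step.

Initialize: cur = 0
Entering loop: while cur < 4:

After execution: cur = 4
4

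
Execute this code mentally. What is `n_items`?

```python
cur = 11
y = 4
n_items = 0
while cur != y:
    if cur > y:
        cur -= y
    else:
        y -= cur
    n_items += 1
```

Let's trace through this code step by step.

Initialize: cur = 11
Initialize: y = 4
Initialize: n_items = 0
Entering loop: while cur != y:

After execution: n_items = 5
5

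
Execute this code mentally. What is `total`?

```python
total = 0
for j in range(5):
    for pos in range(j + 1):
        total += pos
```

Let's trace through this code step by step.

Initialize: total = 0
Entering loop: for j in range(5):

After execution: total = 20
20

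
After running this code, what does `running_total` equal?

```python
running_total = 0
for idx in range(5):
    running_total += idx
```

Let's trace through this code step by step.

Initialize: running_total = 0
Entering loop: for idx in range(5):

After execution: running_total = 10
10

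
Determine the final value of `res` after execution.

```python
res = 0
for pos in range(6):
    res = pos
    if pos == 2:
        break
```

Let's trace through this code step by step.

Initialize: res = 0
Entering loop: for pos in range(6):

After execution: res = 2
2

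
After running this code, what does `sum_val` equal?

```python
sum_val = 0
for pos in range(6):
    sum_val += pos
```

Let's trace through this code step by step.

Initialize: sum_val = 0
Entering loop: for pos in range(6):

After execution: sum_val = 15
15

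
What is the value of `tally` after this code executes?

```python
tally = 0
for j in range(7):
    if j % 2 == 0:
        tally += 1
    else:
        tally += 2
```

Let's trace through this code step by step.

Initialize: tally = 0
Entering loop: for j in range(7):

After execution: tally = 10
10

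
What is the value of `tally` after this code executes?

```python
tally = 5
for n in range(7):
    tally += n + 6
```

Let's trace through this code step by step.

Initialize: tally = 5
Entering loop: for n in range(7):

After execution: tally = 68
68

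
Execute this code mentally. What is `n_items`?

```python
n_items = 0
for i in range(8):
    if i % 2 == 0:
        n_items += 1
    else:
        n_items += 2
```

Let's trace through this code step by step.

Initialize: n_items = 0
Entering loop: for i in range(8):

After execution: n_items = 12
12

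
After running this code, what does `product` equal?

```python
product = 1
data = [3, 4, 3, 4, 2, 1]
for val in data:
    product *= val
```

Let's trace through this code step by step.

Initialize: product = 1
Initialize: data = [3, 4, 3, 4, 2, 1]
Entering loop: for val in data:

After execution: product = 288
288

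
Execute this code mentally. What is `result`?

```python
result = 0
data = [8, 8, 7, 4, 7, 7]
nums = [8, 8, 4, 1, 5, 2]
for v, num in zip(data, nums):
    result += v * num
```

Let's trace through this code step by step.

Initialize: result = 0
Initialize: data = [8, 8, 7, 4, 7, 7]
Initialize: nums = [8, 8, 4, 1, 5, 2]
Entering loop: for v, num in zip(data, nums):

After execution: result = 209
209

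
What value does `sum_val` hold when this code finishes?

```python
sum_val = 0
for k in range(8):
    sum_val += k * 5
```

Let's trace through this code step by step.

Initialize: sum_val = 0
Entering loop: for k in range(8):

After execution: sum_val = 140
140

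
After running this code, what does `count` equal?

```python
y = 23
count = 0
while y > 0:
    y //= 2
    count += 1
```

Let's trace through this code step by step.

Initialize: y = 23
Initialize: count = 0
Entering loop: while y > 0:

After execution: count = 5
5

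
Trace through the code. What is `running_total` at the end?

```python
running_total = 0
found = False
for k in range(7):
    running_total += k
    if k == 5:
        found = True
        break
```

Let's trace through this code step by step.

Initialize: running_total = 0
Initialize: found = False
Entering loop: for k in range(7):

After execution: running_total = 15
15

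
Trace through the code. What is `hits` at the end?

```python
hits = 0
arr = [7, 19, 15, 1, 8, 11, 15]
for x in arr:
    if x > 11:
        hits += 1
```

Let's trace through this code step by step.

Initialize: hits = 0
Initialize: arr = [7, 19, 15, 1, 8, 11, 15]
Entering loop: for x in arr:

After execution: hits = 3
3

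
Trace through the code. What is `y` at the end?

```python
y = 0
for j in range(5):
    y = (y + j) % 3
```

Let's trace through this code step by step.

Initialize: y = 0
Entering loop: for j in range(5):

After execution: y = 1
1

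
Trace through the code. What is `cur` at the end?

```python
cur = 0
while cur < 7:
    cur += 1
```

Let's trace through this code step by step.

Initialize: cur = 0
Entering loop: while cur < 7:

After execution: cur = 7
7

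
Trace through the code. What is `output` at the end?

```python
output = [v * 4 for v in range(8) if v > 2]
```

Let's trace through this code step by step.

Initialize: output = [v * 4 for v in range(8) if v > 2]

After execution: output = [12, 16, 20, 24, 28]
[12, 16, 20, 24, 28]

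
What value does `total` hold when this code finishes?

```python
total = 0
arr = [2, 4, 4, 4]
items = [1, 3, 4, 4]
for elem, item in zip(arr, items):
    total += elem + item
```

Let's trace through this code step by step.

Initialize: total = 0
Initialize: arr = [2, 4, 4, 4]
Initialize: items = [1, 3, 4, 4]
Entering loop: for elem, item in zip(arr, items):

After execution: total = 26
26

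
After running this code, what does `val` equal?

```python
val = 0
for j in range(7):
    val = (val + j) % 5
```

Let's trace through this code step by step.

Initialize: val = 0
Entering loop: for j in range(7):

After execution: val = 1
1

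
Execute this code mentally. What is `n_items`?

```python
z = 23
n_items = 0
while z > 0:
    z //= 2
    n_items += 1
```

Let's trace through this code step by step.

Initialize: z = 23
Initialize: n_items = 0
Entering loop: while z > 0:

After execution: n_items = 5
5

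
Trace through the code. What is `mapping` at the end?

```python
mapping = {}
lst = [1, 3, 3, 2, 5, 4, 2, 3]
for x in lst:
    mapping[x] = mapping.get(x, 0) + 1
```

Let's trace through this code step by step.

Initialize: mapping = {}
Initialize: lst = [1, 3, 3, 2, 5, 4, 2, 3]
Entering loop: for x in lst:

After execution: mapping = {1: 1, 3: 3, 2: 2, 5: 1, 4: 1}
{1: 1, 3: 3, 2: 2, 5: 1, 4: 1}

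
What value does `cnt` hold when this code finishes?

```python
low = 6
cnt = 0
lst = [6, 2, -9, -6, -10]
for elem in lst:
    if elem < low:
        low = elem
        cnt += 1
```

Let's trace through this code step by step.

Initialize: low = 6
Initialize: cnt = 0
Initialize: lst = [6, 2, -9, -6, -10]
Entering loop: for elem in lst:

After execution: cnt = 3
3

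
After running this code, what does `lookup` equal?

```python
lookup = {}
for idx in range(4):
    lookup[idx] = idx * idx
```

Let's trace through this code step by step.

Initialize: lookup = {}
Entering loop: for idx in range(4):

After execution: lookup = {0: 0, 1: 1, 2: 4, 3: 9}
{0: 0, 1: 1, 2: 4, 3: 9}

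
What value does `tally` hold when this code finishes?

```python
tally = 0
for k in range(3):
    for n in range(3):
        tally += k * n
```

Let's trace through this code step by step.

Initialize: tally = 0
Entering loop: for k in range(3):

After execution: tally = 9
9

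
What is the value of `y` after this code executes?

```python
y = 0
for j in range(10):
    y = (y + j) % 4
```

Let's trace through this code step by step.

Initialize: y = 0
Entering loop: for j in range(10):

After execution: y = 1
1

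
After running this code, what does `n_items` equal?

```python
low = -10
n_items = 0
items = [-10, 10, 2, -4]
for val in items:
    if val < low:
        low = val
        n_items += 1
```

Let's trace through this code step by step.

Initialize: low = -10
Initialize: n_items = 0
Initialize: items = [-10, 10, 2, -4]
Entering loop: for val in items:

After execution: n_items = 0
0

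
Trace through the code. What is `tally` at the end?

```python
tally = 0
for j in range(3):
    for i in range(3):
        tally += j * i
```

Let's trace through this code step by step.

Initialize: tally = 0
Entering loop: for j in range(3):

After execution: tally = 9
9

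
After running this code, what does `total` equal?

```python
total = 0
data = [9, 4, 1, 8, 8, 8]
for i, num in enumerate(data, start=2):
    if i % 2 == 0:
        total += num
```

Let's trace through this code step by step.

Initialize: total = 0
Initialize: data = [9, 4, 1, 8, 8, 8]
Entering loop: for i, num in enumerate(data, start=2):

After execution: total = 18
18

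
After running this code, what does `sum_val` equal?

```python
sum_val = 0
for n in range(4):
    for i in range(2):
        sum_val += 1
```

Let's trace through this code step by step.

Initialize: sum_val = 0
Entering loop: for n in range(4):

After execution: sum_val = 8
8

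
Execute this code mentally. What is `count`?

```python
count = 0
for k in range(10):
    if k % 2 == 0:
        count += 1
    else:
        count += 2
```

Let's trace through this code step by step.

Initialize: count = 0
Entering loop: for k in range(10):

After execution: count = 15
15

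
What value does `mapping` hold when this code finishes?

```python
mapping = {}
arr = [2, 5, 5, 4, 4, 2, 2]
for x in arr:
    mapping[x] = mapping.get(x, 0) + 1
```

Let's trace through this code step by step.

Initialize: mapping = {}
Initialize: arr = [2, 5, 5, 4, 4, 2, 2]
Entering loop: for x in arr:

After execution: mapping = {2: 3, 5: 2, 4: 2}
{2: 3, 5: 2, 4: 2}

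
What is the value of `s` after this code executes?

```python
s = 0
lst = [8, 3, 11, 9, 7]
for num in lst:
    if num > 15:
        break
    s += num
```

Let's trace through this code step by step.

Initialize: s = 0
Initialize: lst = [8, 3, 11, 9, 7]
Entering loop: for num in lst:

After execution: s = 38
38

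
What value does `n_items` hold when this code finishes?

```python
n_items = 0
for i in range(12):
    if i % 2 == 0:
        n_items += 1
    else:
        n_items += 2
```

Let's trace through this code step by step.

Initialize: n_items = 0
Entering loop: for i in range(12):

After execution: n_items = 18
18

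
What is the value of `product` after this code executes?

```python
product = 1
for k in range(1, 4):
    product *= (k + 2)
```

Let's trace through this code step by step.

Initialize: product = 1
Entering loop: for k in range(1, 4):

After execution: product = 60
60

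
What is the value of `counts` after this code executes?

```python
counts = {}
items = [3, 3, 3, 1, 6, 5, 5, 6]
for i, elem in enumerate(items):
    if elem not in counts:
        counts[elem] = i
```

Let's trace through this code step by step.

Initialize: counts = {}
Initialize: items = [3, 3, 3, 1, 6, 5, 5, 6]
Entering loop: for i, elem in enumerate(items):

After execution: counts = {3: 0, 1: 3, 6: 4, 5: 5}
{3: 0, 1: 3, 6: 4, 5: 5}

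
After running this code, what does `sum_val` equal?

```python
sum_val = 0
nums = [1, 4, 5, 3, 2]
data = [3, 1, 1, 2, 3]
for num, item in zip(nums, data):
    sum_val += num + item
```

Let's trace through this code step by step.

Initialize: sum_val = 0
Initialize: nums = [1, 4, 5, 3, 2]
Initialize: data = [3, 1, 1, 2, 3]
Entering loop: for num, item in zip(nums, data):

After execution: sum_val = 25
25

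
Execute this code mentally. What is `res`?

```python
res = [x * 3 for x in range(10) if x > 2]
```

Let's trace through this code step by step.

Initialize: res = [x * 3 for x in range(10) if x > 2]

After execution: res = [9, 12, 15, 18, 21, 24, 27]
[9, 12, 15, 18, 21, 24, 27]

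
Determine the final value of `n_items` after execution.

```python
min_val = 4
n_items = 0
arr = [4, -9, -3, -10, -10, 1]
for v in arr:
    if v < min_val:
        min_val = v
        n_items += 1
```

Let's trace through this code step by step.

Initialize: min_val = 4
Initialize: n_items = 0
Initialize: arr = [4, -9, -3, -10, -10, 1]
Entering loop: for v in arr:

After execution: n_items = 2
2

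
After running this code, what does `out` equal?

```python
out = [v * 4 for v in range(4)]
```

Let's trace through this code step by step.

Initialize: out = [v * 4 for v in range(4)]

After execution: out = [0, 4, 8, 12]
[0, 4, 8, 12]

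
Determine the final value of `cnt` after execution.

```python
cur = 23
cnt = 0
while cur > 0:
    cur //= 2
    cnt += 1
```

Let's trace through this code step by step.

Initialize: cur = 23
Initialize: cnt = 0
Entering loop: while cur > 0:

After execution: cnt = 5
5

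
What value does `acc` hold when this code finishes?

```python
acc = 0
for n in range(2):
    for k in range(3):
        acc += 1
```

Let's trace through this code step by step.

Initialize: acc = 0
Entering loop: for n in range(2):

After execution: acc = 6
6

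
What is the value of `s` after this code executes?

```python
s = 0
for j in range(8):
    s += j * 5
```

Let's trace through this code step by step.

Initialize: s = 0
Entering loop: for j in range(8):

After execution: s = 140
140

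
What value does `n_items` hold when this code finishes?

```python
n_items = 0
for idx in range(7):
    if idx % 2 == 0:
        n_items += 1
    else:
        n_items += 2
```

Let's trace through this code step by step.

Initialize: n_items = 0
Entering loop: for idx in range(7):

After execution: n_items = 10
10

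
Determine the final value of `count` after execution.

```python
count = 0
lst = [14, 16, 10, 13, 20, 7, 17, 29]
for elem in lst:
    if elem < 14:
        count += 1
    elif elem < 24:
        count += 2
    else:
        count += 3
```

Let's trace through this code step by step.

Initialize: count = 0
Initialize: lst = [14, 16, 10, 13, 20, 7, 17, 29]
Entering loop: for elem in lst:

After execution: count = 14
14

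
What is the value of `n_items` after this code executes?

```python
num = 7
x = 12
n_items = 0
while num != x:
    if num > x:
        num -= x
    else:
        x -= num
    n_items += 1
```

Let's trace through this code step by step.

Initialize: num = 7
Initialize: x = 12
Initialize: n_items = 0
Entering loop: while num != x:

After execution: n_items = 5
5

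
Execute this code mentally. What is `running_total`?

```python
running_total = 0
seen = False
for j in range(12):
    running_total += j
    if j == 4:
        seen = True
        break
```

Let's trace through this code step by step.

Initialize: running_total = 0
Initialize: seen = False
Entering loop: for j in range(12):

After execution: running_total = 10
10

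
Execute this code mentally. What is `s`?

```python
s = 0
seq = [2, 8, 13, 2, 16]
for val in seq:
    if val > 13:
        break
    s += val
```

Let's trace through this code step by step.

Initialize: s = 0
Initialize: seq = [2, 8, 13, 2, 16]
Entering loop: for val in seq:

After execution: s = 25
25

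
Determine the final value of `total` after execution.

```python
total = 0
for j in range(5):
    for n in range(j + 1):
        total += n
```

Let's trace through this code step by step.

Initialize: total = 0
Entering loop: for j in range(5):

After execution: total = 20
20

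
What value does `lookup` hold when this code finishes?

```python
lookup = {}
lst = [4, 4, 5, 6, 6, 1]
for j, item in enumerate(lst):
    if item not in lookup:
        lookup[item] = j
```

Let's trace through this code step by step.

Initialize: lookup = {}
Initialize: lst = [4, 4, 5, 6, 6, 1]
Entering loop: for j, item in enumerate(lst):

After execution: lookup = {4: 0, 5: 2, 6: 3, 1: 5}
{4: 0, 5: 2, 6: 3, 1: 5}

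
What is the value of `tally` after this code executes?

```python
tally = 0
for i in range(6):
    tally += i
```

Let's trace through this code step by step.

Initialize: tally = 0
Entering loop: for i in range(6):

After execution: tally = 15
15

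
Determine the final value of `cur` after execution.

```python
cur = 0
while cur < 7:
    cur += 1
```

Let's trace through this code step by step.

Initialize: cur = 0
Entering loop: while cur < 7:

After execution: cur = 7
7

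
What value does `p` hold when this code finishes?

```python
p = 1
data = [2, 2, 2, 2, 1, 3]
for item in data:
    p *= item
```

Let's trace through this code step by step.

Initialize: p = 1
Initialize: data = [2, 2, 2, 2, 1, 3]
Entering loop: for item in data:

After execution: p = 48
48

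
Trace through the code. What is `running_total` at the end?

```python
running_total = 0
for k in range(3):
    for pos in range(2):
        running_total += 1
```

Let's trace through this code step by step.

Initialize: running_total = 0
Entering loop: for k in range(3):

After execution: running_total = 6
6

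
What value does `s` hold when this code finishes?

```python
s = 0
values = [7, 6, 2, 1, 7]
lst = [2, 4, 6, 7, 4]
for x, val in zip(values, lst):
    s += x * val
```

Let's trace through this code step by step.

Initialize: s = 0
Initialize: values = [7, 6, 2, 1, 7]
Initialize: lst = [2, 4, 6, 7, 4]
Entering loop: for x, val in zip(values, lst):

After execution: s = 85
85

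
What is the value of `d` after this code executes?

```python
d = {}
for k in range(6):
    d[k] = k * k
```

Let's trace through this code step by step.

Initialize: d = {}
Entering loop: for k in range(6):

After execution: d = {0: 0, 1: 1, 2: 4, 3: 9, 4: 16, 5: 25}
{0: 0, 1: 1, 2: 4, 3: 9, 4: 16, 5: 25}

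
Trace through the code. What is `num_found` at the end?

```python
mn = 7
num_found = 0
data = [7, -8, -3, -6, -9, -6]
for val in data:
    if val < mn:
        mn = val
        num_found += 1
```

Let's trace through this code step by step.

Initialize: mn = 7
Initialize: num_found = 0
Initialize: data = [7, -8, -3, -6, -9, -6]
Entering loop: for val in data:

After execution: num_found = 2
2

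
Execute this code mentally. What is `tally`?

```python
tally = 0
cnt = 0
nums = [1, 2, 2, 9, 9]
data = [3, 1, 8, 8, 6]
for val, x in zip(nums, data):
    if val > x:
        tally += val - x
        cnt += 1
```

Let's trace through this code step by step.

Initialize: tally = 0
Initialize: cnt = 0
Initialize: nums = [1, 2, 2, 9, 9]
Initialize: data = [3, 1, 8, 8, 6]
Entering loop: for val, x in zip(nums, data):

After execution: tally = 5
5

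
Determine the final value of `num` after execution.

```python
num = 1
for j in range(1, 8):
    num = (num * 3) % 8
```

Let's trace through this code step by step.

Initialize: num = 1
Entering loop: for j in range(1, 8):

After execution: num = 3
3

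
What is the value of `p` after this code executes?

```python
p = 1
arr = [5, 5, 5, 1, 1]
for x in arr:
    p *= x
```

Let's trace through this code step by step.

Initialize: p = 1
Initialize: arr = [5, 5, 5, 1, 1]
Entering loop: for x in arr:

After execution: p = 125
125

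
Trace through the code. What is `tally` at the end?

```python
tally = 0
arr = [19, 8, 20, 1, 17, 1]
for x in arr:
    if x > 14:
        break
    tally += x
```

Let's trace through this code step by step.

Initialize: tally = 0
Initialize: arr = [19, 8, 20, 1, 17, 1]
Entering loop: for x in arr:

After execution: tally = 0
0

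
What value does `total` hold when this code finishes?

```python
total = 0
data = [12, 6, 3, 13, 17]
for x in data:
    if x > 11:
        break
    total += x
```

Let's trace through this code step by step.

Initialize: total = 0
Initialize: data = [12, 6, 3, 13, 17]
Entering loop: for x in data:

After execution: total = 0
0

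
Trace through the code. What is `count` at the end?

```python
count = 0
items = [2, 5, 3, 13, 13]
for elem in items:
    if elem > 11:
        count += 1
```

Let's trace through this code step by step.

Initialize: count = 0
Initialize: items = [2, 5, 3, 13, 13]
Entering loop: for elem in items:

After execution: count = 2
2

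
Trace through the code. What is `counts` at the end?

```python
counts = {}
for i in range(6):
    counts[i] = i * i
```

Let's trace through this code step by step.

Initialize: counts = {}
Entering loop: for i in range(6):

After execution: counts = {0: 0, 1: 1, 2: 4, 3: 9, 4: 16, 5: 25}
{0: 0, 1: 1, 2: 4, 3: 9, 4: 16, 5: 25}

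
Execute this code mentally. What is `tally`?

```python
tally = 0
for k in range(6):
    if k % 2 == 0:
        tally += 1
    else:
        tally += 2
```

Let's trace through this code step by step.

Initialize: tally = 0
Entering loop: for k in range(6):

After execution: tally = 9
9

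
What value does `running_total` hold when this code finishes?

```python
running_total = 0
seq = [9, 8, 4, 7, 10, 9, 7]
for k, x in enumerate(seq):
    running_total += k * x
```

Let's trace through this code step by step.

Initialize: running_total = 0
Initialize: seq = [9, 8, 4, 7, 10, 9, 7]
Entering loop: for k, x in enumerate(seq):

After execution: running_total = 164
164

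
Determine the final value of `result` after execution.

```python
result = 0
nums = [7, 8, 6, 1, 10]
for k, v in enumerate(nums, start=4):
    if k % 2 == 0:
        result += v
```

Let's trace through this code step by step.

Initialize: result = 0
Initialize: nums = [7, 8, 6, 1, 10]
Entering loop: for k, v in enumerate(nums, start=4):

After execution: result = 23
23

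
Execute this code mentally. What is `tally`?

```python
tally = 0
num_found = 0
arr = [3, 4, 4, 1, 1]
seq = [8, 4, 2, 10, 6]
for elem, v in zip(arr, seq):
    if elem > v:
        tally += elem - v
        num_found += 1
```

Let's trace through this code step by step.

Initialize: tally = 0
Initialize: num_found = 0
Initialize: arr = [3, 4, 4, 1, 1]
Initialize: seq = [8, 4, 2, 10, 6]
Entering loop: for elem, v in zip(arr, seq):

After execution: tally = 2
2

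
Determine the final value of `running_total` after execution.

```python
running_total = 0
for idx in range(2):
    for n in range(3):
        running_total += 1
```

Let's trace through this code step by step.

Initialize: running_total = 0
Entering loop: for idx in range(2):

After execution: running_total = 6
6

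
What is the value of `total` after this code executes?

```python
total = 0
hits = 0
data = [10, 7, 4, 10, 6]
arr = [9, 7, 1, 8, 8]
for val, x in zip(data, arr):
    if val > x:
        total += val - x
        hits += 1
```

Let's trace through this code step by step.

Initialize: total = 0
Initialize: hits = 0
Initialize: data = [10, 7, 4, 10, 6]
Initialize: arr = [9, 7, 1, 8, 8]
Entering loop: for val, x in zip(data, arr):

After execution: total = 6
6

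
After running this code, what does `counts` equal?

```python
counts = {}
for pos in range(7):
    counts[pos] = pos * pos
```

Let's trace through this code step by step.

Initialize: counts = {}
Entering loop: for pos in range(7):

After execution: counts = {0: 0, 1: 1, 2: 4, 3: 9, 4: 16, 5: 25, 6: 36}
{0: 0, 1: 1, 2: 4, 3: 9, 4: 16, 5: 25, 6: 36}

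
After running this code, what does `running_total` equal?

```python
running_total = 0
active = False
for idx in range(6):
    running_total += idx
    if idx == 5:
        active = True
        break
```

Let's trace through this code step by step.

Initialize: running_total = 0
Initialize: active = False
Entering loop: for idx in range(6):

After execution: running_total = 15
15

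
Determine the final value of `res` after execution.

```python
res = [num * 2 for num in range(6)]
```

Let's trace through this code step by step.

Initialize: res = [num * 2 for num in range(6)]

After execution: res = [0, 2, 4, 6, 8, 10]
[0, 2, 4, 6, 8, 10]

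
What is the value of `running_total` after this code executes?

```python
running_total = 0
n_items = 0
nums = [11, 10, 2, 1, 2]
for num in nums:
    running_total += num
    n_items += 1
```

Let's trace through this code step by step.

Initialize: running_total = 0
Initialize: n_items = 0
Initialize: nums = [11, 10, 2, 1, 2]
Entering loop: for num in nums:

After execution: running_total = 26
26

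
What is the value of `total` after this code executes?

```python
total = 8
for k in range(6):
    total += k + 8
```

Let's trace through this code step by step.

Initialize: total = 8
Entering loop: for k in range(6):

After execution: total = 71
71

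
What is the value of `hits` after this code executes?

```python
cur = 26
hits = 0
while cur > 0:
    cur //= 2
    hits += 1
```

Let's trace through this code step by step.

Initialize: cur = 26
Initialize: hits = 0
Entering loop: while cur > 0:

After execution: hits = 5
5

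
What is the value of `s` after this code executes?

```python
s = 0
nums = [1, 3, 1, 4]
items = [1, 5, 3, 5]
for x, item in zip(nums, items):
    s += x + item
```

Let's trace through this code step by step.

Initialize: s = 0
Initialize: nums = [1, 3, 1, 4]
Initialize: items = [1, 5, 3, 5]
Entering loop: for x, item in zip(nums, items):

After execution: s = 23
23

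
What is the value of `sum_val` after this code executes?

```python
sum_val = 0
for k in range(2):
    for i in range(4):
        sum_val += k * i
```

Let's trace through this code step by step.

Initialize: sum_val = 0
Entering loop: for k in range(2):

After execution: sum_val = 6
6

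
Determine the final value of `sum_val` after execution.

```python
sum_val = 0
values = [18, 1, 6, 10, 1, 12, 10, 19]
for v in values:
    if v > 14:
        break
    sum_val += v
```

Let's trace through this code step by step.

Initialize: sum_val = 0
Initialize: values = [18, 1, 6, 10, 1, 12, 10, 19]
Entering loop: for v in values:

After execution: sum_val = 0
0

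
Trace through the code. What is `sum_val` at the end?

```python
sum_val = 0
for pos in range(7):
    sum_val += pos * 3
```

Let's trace through this code step by step.

Initialize: sum_val = 0
Entering loop: for pos in range(7):

After execution: sum_val = 63
63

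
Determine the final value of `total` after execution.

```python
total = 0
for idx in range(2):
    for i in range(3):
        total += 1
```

Let's trace through this code step by step.

Initialize: total = 0
Entering loop: for idx in range(2):

After execution: total = 6
6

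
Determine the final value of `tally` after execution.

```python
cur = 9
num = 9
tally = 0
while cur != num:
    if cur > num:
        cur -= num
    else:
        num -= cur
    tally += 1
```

Let's trace through this code step by step.

Initialize: cur = 9
Initialize: num = 9
Initialize: tally = 0
Entering loop: while cur != num:

After execution: tally = 0
0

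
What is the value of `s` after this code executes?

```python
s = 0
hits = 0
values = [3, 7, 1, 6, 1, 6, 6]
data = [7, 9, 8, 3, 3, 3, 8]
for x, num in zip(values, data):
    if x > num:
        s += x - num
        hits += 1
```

Let's trace through this code step by step.

Initialize: s = 0
Initialize: hits = 0
Initialize: values = [3, 7, 1, 6, 1, 6, 6]
Initialize: data = [7, 9, 8, 3, 3, 3, 8]
Entering loop: for x, num in zip(values, data):

After execution: s = 6
6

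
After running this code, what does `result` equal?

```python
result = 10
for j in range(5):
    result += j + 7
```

Let's trace through this code step by step.

Initialize: result = 10
Entering loop: for j in range(5):

After execution: result = 55
55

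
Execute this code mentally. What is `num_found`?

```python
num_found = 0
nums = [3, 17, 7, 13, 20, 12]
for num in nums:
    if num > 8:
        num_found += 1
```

Let's trace through this code step by step.

Initialize: num_found = 0
Initialize: nums = [3, 17, 7, 13, 20, 12]
Entering loop: for num in nums:

After execution: num_found = 4
4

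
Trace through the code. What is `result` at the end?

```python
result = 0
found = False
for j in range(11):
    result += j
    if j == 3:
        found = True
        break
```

Let's trace through this code step by step.

Initialize: result = 0
Initialize: found = False
Entering loop: for j in range(11):

After execution: result = 6
6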